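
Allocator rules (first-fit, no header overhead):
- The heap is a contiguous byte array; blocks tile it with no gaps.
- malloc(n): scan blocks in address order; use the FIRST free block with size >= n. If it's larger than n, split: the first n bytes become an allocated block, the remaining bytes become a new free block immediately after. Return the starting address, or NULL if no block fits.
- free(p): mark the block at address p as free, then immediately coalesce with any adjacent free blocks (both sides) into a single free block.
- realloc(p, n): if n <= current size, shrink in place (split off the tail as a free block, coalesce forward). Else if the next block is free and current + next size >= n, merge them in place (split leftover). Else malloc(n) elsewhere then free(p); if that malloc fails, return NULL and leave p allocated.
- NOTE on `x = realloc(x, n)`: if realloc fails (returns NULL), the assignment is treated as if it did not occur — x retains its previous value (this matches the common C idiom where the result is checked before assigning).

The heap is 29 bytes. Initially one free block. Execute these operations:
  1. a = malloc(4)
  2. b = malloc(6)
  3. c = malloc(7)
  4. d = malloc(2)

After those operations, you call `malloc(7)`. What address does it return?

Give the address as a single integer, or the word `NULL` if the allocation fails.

Op 1: a = malloc(4) -> a = 0; heap: [0-3 ALLOC][4-28 FREE]
Op 2: b = malloc(6) -> b = 4; heap: [0-3 ALLOC][4-9 ALLOC][10-28 FREE]
Op 3: c = malloc(7) -> c = 10; heap: [0-3 ALLOC][4-9 ALLOC][10-16 ALLOC][17-28 FREE]
Op 4: d = malloc(2) -> d = 17; heap: [0-3 ALLOC][4-9 ALLOC][10-16 ALLOC][17-18 ALLOC][19-28 FREE]
malloc(7): first-fit scan over [0-3 ALLOC][4-9 ALLOC][10-16 ALLOC][17-18 ALLOC][19-28 FREE] -> 19

Answer: 19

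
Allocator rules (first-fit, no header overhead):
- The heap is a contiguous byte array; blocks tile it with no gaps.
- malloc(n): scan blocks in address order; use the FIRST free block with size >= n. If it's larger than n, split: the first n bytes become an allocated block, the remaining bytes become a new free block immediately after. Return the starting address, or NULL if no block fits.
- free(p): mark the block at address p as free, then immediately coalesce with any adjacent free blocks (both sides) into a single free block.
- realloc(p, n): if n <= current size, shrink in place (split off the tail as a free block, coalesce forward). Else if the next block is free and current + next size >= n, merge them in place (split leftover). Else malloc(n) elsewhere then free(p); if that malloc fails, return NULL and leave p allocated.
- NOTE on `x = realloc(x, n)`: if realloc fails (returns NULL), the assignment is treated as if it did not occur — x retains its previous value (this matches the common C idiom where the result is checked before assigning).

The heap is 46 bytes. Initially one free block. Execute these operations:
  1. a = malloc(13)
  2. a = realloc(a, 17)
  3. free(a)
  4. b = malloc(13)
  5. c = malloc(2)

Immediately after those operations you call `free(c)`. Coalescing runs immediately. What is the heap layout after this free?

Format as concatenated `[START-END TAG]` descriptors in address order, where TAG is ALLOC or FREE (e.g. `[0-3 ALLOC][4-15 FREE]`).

Op 1: a = malloc(13) -> a = 0; heap: [0-12 ALLOC][13-45 FREE]
Op 2: a = realloc(a, 17) -> a = 0; heap: [0-16 ALLOC][17-45 FREE]
Op 3: free(a) -> (freed a); heap: [0-45 FREE]
Op 4: b = malloc(13) -> b = 0; heap: [0-12 ALLOC][13-45 FREE]
Op 5: c = malloc(2) -> c = 13; heap: [0-12 ALLOC][13-14 ALLOC][15-45 FREE]
free(c): c = 13 -> block [13-14 ALLOC]; mark free, coalesce with adjacent free neighbors -> [0-12 ALLOC][13-45 FREE]

Answer: [0-12 ALLOC][13-45 FREE]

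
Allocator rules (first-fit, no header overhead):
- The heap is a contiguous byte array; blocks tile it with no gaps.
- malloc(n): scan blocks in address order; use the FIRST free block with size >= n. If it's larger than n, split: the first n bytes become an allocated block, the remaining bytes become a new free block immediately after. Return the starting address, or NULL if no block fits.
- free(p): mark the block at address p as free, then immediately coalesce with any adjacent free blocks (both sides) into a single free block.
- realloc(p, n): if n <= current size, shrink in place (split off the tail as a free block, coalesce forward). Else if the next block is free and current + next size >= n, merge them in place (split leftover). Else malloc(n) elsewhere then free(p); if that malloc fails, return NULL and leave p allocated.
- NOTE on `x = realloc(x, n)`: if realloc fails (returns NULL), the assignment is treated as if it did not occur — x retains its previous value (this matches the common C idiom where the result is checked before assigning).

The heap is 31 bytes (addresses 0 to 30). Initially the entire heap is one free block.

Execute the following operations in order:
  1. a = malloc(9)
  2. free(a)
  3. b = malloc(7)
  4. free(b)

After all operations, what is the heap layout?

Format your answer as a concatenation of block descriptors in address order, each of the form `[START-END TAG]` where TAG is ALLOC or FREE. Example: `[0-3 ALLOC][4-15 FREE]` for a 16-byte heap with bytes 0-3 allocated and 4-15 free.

Answer: [0-30 FREE]

Derivation:
Op 1: a = malloc(9) -> a = 0; heap: [0-8 ALLOC][9-30 FREE]
Op 2: free(a) -> (freed a); heap: [0-30 FREE]
Op 3: b = malloc(7) -> b = 0; heap: [0-6 ALLOC][7-30 FREE]
Op 4: free(b) -> (freed b); heap: [0-30 FREE]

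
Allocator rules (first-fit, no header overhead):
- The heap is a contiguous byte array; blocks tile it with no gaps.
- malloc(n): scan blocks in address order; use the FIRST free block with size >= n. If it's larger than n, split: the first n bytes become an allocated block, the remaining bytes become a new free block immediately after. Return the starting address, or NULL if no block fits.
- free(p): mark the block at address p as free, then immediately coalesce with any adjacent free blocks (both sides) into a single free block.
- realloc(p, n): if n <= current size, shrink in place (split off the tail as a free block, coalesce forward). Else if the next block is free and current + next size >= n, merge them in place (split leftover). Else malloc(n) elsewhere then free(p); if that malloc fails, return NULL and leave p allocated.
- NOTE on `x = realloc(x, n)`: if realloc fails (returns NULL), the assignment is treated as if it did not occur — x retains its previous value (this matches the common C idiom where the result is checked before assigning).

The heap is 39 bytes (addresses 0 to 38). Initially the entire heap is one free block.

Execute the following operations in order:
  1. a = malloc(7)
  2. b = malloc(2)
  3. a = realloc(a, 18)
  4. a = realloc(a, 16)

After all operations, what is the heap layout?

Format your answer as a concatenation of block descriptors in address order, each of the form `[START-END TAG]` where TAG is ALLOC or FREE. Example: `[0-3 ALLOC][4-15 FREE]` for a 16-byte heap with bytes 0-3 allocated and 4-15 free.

Answer: [0-6 FREE][7-8 ALLOC][9-24 ALLOC][25-38 FREE]

Derivation:
Op 1: a = malloc(7) -> a = 0; heap: [0-6 ALLOC][7-38 FREE]
Op 2: b = malloc(2) -> b = 7; heap: [0-6 ALLOC][7-8 ALLOC][9-38 FREE]
Op 3: a = realloc(a, 18) -> a = 9; heap: [0-6 FREE][7-8 ALLOC][9-26 ALLOC][27-38 FREE]
Op 4: a = realloc(a, 16) -> a = 9; heap: [0-6 FREE][7-8 ALLOC][9-24 ALLOC][25-38 FREE]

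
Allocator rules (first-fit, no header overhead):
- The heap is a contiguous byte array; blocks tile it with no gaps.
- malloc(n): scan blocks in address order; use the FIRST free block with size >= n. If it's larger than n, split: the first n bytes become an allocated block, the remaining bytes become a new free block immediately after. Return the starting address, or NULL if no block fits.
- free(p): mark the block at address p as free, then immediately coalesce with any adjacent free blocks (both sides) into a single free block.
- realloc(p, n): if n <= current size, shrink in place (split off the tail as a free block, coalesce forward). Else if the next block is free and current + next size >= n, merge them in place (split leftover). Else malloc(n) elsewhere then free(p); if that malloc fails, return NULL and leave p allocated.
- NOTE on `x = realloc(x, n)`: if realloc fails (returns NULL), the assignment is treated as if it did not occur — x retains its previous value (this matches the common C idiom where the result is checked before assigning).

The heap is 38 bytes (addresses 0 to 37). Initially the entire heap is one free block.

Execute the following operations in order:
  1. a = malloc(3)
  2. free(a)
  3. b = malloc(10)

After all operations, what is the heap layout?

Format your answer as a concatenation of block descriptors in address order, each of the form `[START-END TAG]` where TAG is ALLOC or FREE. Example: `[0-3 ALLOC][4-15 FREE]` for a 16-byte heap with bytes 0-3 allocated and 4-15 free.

Op 1: a = malloc(3) -> a = 0; heap: [0-2 ALLOC][3-37 FREE]
Op 2: free(a) -> (freed a); heap: [0-37 FREE]
Op 3: b = malloc(10) -> b = 0; heap: [0-9 ALLOC][10-37 FREE]

Answer: [0-9 ALLOC][10-37 FREE]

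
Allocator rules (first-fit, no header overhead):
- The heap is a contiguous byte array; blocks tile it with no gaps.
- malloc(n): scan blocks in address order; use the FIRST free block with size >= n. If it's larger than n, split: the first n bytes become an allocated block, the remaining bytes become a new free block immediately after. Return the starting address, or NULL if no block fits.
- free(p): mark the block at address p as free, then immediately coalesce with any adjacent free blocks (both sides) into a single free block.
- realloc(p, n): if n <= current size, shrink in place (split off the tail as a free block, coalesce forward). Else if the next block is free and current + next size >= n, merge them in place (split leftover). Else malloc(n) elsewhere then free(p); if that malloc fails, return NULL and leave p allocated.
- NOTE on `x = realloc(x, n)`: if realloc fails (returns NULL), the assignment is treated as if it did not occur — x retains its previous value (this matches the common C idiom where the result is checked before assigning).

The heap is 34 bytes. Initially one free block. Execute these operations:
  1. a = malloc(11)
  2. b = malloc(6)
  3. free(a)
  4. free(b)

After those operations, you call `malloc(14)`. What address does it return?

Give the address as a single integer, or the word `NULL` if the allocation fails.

Op 1: a = malloc(11) -> a = 0; heap: [0-10 ALLOC][11-33 FREE]
Op 2: b = malloc(6) -> b = 11; heap: [0-10 ALLOC][11-16 ALLOC][17-33 FREE]
Op 3: free(a) -> (freed a); heap: [0-10 FREE][11-16 ALLOC][17-33 FREE]
Op 4: free(b) -> (freed b); heap: [0-33 FREE]
malloc(14): first-fit scan over [0-33 FREE] -> 0

Answer: 0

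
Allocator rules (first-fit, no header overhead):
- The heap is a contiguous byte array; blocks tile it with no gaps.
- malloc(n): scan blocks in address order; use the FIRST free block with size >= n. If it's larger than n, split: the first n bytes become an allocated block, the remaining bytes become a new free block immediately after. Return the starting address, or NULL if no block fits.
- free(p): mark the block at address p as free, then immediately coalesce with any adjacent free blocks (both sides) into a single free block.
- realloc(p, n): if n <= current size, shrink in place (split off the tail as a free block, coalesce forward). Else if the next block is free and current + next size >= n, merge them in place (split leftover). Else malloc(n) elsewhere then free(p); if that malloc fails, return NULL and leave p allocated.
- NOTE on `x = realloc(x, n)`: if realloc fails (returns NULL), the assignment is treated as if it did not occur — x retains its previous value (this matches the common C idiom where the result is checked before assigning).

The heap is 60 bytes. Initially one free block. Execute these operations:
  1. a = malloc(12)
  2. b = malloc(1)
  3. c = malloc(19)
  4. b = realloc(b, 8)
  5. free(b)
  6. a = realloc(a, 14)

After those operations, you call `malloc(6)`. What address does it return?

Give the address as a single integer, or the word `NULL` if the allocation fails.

Answer: 0

Derivation:
Op 1: a = malloc(12) -> a = 0; heap: [0-11 ALLOC][12-59 FREE]
Op 2: b = malloc(1) -> b = 12; heap: [0-11 ALLOC][12-12 ALLOC][13-59 FREE]
Op 3: c = malloc(19) -> c = 13; heap: [0-11 ALLOC][12-12 ALLOC][13-31 ALLOC][32-59 FREE]
Op 4: b = realloc(b, 8) -> b = 32; heap: [0-11 ALLOC][12-12 FREE][13-31 ALLOC][32-39 ALLOC][40-59 FREE]
Op 5: free(b) -> (freed b); heap: [0-11 ALLOC][12-12 FREE][13-31 ALLOC][32-59 FREE]
Op 6: a = realloc(a, 14) -> a = 32; heap: [0-12 FREE][13-31 ALLOC][32-45 ALLOC][46-59 FREE]
malloc(6): first-fit scan over [0-12 FREE][13-31 ALLOC][32-45 ALLOC][46-59 FREE] -> 0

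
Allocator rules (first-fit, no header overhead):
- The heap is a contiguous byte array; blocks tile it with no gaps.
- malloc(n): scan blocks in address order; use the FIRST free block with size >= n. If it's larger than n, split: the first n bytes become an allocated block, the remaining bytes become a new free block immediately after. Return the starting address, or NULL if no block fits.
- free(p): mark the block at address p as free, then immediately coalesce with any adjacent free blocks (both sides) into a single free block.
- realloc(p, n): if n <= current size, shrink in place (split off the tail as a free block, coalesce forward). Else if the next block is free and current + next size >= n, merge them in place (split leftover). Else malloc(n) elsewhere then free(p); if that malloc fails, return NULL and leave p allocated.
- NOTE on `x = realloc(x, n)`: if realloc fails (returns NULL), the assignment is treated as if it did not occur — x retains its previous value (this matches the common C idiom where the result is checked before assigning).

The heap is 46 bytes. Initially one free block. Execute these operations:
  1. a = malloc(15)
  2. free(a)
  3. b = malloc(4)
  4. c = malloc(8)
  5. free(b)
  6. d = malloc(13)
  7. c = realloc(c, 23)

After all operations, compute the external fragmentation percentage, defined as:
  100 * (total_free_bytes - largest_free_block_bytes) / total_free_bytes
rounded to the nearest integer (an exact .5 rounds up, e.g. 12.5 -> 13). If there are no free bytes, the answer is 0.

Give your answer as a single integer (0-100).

Op 1: a = malloc(15) -> a = 0; heap: [0-14 ALLOC][15-45 FREE]
Op 2: free(a) -> (freed a); heap: [0-45 FREE]
Op 3: b = malloc(4) -> b = 0; heap: [0-3 ALLOC][4-45 FREE]
Op 4: c = malloc(8) -> c = 4; heap: [0-3 ALLOC][4-11 ALLOC][12-45 FREE]
Op 5: free(b) -> (freed b); heap: [0-3 FREE][4-11 ALLOC][12-45 FREE]
Op 6: d = malloc(13) -> d = 12; heap: [0-3 FREE][4-11 ALLOC][12-24 ALLOC][25-45 FREE]
Op 7: c = realloc(c, 23) -> NULL (c unchanged); heap: [0-3 FREE][4-11 ALLOC][12-24 ALLOC][25-45 FREE]
Free blocks: [4 21] total_free=25 largest=21 -> 100*(25-21)/25 = 400/25 = 16

Answer: 16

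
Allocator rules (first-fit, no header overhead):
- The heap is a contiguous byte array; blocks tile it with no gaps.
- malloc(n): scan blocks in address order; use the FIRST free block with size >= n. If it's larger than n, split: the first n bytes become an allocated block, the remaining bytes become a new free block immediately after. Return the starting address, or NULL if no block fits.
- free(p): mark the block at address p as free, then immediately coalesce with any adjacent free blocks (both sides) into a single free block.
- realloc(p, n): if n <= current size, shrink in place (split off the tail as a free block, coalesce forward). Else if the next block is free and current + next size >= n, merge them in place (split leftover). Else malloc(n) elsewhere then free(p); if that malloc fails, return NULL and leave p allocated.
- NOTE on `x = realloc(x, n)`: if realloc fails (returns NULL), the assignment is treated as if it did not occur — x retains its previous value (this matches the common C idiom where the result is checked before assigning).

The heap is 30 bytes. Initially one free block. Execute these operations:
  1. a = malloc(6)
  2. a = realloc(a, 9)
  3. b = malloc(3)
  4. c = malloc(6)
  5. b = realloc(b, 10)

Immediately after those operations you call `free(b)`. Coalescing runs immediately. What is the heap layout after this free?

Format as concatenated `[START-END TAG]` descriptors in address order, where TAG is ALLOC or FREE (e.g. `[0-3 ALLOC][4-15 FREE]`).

Op 1: a = malloc(6) -> a = 0; heap: [0-5 ALLOC][6-29 FREE]
Op 2: a = realloc(a, 9) -> a = 0; heap: [0-8 ALLOC][9-29 FREE]
Op 3: b = malloc(3) -> b = 9; heap: [0-8 ALLOC][9-11 ALLOC][12-29 FREE]
Op 4: c = malloc(6) -> c = 12; heap: [0-8 ALLOC][9-11 ALLOC][12-17 ALLOC][18-29 FREE]
Op 5: b = realloc(b, 10) -> b = 18; heap: [0-8 ALLOC][9-11 FREE][12-17 ALLOC][18-27 ALLOC][28-29 FREE]
free(b): b = 18 -> block [18-27 ALLOC]; mark free, coalesce with adjacent free neighbors -> [0-8 ALLOC][9-11 FREE][12-17 ALLOC][18-29 FREE]

Answer: [0-8 ALLOC][9-11 FREE][12-17 ALLOC][18-29 FREE]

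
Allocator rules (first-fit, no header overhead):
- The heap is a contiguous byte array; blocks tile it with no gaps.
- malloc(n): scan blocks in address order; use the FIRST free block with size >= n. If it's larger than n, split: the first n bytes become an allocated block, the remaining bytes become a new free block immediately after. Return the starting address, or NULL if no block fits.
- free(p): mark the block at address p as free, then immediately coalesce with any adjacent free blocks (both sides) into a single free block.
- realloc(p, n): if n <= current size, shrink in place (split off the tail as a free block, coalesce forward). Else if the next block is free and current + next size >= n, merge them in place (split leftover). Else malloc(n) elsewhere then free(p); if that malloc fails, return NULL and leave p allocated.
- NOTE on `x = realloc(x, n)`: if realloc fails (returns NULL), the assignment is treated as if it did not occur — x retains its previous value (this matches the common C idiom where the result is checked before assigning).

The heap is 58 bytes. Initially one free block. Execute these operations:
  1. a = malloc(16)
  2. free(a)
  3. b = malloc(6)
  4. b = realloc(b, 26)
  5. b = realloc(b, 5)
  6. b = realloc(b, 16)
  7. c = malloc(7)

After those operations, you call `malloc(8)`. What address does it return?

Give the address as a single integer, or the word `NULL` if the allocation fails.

Answer: 23

Derivation:
Op 1: a = malloc(16) -> a = 0; heap: [0-15 ALLOC][16-57 FREE]
Op 2: free(a) -> (freed a); heap: [0-57 FREE]
Op 3: b = malloc(6) -> b = 0; heap: [0-5 ALLOC][6-57 FREE]
Op 4: b = realloc(b, 26) -> b = 0; heap: [0-25 ALLOC][26-57 FREE]
Op 5: b = realloc(b, 5) -> b = 0; heap: [0-4 ALLOC][5-57 FREE]
Op 6: b = realloc(b, 16) -> b = 0; heap: [0-15 ALLOC][16-57 FREE]
Op 7: c = malloc(7) -> c = 16; heap: [0-15 ALLOC][16-22 ALLOC][23-57 FREE]
malloc(8): first-fit scan over [0-15 ALLOC][16-22 ALLOC][23-57 FREE] -> 23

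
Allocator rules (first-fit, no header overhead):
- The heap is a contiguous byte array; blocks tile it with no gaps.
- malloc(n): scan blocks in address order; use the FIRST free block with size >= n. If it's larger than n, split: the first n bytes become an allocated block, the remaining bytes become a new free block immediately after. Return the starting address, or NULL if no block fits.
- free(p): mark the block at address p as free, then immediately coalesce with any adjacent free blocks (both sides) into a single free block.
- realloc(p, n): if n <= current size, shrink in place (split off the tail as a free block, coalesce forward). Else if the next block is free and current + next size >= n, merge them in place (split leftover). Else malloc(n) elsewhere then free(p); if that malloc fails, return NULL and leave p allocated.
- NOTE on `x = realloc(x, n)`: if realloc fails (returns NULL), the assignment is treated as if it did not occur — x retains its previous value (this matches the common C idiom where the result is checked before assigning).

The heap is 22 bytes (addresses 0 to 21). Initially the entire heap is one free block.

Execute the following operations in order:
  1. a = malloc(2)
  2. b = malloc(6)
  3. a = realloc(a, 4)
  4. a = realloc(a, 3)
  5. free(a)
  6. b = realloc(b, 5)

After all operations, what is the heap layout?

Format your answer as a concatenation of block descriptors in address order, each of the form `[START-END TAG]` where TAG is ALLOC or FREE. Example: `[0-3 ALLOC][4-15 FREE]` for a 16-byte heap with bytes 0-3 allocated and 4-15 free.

Op 1: a = malloc(2) -> a = 0; heap: [0-1 ALLOC][2-21 FREE]
Op 2: b = malloc(6) -> b = 2; heap: [0-1 ALLOC][2-7 ALLOC][8-21 FREE]
Op 3: a = realloc(a, 4) -> a = 8; heap: [0-1 FREE][2-7 ALLOC][8-11 ALLOC][12-21 FREE]
Op 4: a = realloc(a, 3) -> a = 8; heap: [0-1 FREE][2-7 ALLOC][8-10 ALLOC][11-21 FREE]
Op 5: free(a) -> (freed a); heap: [0-1 FREE][2-7 ALLOC][8-21 FREE]
Op 6: b = realloc(b, 5) -> b = 2; heap: [0-1 FREE][2-6 ALLOC][7-21 FREE]

Answer: [0-1 FREE][2-6 ALLOC][7-21 FREE]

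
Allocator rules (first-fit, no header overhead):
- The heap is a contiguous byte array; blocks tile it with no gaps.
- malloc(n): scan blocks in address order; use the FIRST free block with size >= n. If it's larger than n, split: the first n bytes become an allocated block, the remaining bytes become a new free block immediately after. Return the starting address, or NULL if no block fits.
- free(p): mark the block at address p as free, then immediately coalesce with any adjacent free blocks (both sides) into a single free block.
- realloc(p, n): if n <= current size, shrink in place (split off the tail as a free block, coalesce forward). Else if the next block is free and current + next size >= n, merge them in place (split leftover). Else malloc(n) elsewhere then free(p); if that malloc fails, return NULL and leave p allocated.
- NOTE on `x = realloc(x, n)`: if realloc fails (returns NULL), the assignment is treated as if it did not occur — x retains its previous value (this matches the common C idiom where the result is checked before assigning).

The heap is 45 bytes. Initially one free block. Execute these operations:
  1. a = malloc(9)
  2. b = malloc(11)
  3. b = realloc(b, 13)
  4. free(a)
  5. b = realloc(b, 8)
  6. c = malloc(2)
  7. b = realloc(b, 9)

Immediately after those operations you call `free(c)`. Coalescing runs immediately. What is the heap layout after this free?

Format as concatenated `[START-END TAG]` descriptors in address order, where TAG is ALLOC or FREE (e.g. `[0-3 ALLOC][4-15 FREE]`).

Op 1: a = malloc(9) -> a = 0; heap: [0-8 ALLOC][9-44 FREE]
Op 2: b = malloc(11) -> b = 9; heap: [0-8 ALLOC][9-19 ALLOC][20-44 FREE]
Op 3: b = realloc(b, 13) -> b = 9; heap: [0-8 ALLOC][9-21 ALLOC][22-44 FREE]
Op 4: free(a) -> (freed a); heap: [0-8 FREE][9-21 ALLOC][22-44 FREE]
Op 5: b = realloc(b, 8) -> b = 9; heap: [0-8 FREE][9-16 ALLOC][17-44 FREE]
Op 6: c = malloc(2) -> c = 0; heap: [0-1 ALLOC][2-8 FREE][9-16 ALLOC][17-44 FREE]
Op 7: b = realloc(b, 9) -> b = 9; heap: [0-1 ALLOC][2-8 FREE][9-17 ALLOC][18-44 FREE]
free(c): c = 0 -> block [0-1 ALLOC]; mark free, coalesce with adjacent free neighbors -> [0-8 FREE][9-17 ALLOC][18-44 FREE]

Answer: [0-8 FREE][9-17 ALLOC][18-44 FREE]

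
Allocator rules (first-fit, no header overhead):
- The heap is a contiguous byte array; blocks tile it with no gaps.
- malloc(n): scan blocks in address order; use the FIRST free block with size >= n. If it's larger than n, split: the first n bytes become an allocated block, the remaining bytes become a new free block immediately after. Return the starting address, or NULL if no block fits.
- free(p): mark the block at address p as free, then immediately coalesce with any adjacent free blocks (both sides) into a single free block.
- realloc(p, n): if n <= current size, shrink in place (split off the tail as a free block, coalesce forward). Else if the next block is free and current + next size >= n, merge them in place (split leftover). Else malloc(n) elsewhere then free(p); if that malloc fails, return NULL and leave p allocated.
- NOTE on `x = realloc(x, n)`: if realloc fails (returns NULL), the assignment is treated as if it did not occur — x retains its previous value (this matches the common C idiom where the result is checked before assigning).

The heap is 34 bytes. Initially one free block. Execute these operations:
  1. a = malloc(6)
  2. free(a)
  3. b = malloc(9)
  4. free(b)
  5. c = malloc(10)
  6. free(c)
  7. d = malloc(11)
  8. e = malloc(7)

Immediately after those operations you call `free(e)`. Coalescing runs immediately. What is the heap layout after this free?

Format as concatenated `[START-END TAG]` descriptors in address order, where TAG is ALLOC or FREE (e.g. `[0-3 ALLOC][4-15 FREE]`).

Answer: [0-10 ALLOC][11-33 FREE]

Derivation:
Op 1: a = malloc(6) -> a = 0; heap: [0-5 ALLOC][6-33 FREE]
Op 2: free(a) -> (freed a); heap: [0-33 FREE]
Op 3: b = malloc(9) -> b = 0; heap: [0-8 ALLOC][9-33 FREE]
Op 4: free(b) -> (freed b); heap: [0-33 FREE]
Op 5: c = malloc(10) -> c = 0; heap: [0-9 ALLOC][10-33 FREE]
Op 6: free(c) -> (freed c); heap: [0-33 FREE]
Op 7: d = malloc(11) -> d = 0; heap: [0-10 ALLOC][11-33 FREE]
Op 8: e = malloc(7) -> e = 11; heap: [0-10 ALLOC][11-17 ALLOC][18-33 FREE]
free(e): e = 11 -> block [11-17 ALLOC]; mark free, coalesce with adjacent free neighbors -> [0-10 ALLOC][11-33 FREE]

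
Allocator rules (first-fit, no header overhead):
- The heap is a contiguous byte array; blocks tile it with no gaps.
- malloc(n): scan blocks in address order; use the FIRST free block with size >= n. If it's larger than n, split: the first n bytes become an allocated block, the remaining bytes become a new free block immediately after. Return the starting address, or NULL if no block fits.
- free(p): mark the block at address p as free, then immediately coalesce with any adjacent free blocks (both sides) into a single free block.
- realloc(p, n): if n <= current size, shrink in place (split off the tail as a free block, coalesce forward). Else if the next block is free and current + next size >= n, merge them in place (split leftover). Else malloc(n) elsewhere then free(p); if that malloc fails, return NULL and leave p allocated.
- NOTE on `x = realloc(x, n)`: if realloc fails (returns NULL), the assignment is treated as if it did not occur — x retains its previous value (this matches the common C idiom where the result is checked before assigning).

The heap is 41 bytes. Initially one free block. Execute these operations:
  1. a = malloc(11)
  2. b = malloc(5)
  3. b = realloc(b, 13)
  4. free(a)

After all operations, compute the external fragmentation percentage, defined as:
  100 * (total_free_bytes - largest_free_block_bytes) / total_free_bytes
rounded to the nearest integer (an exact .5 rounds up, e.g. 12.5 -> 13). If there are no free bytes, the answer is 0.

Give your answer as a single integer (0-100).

Op 1: a = malloc(11) -> a = 0; heap: [0-10 ALLOC][11-40 FREE]
Op 2: b = malloc(5) -> b = 11; heap: [0-10 ALLOC][11-15 ALLOC][16-40 FREE]
Op 3: b = realloc(b, 13) -> b = 11; heap: [0-10 ALLOC][11-23 ALLOC][24-40 FREE]
Op 4: free(a) -> (freed a); heap: [0-10 FREE][11-23 ALLOC][24-40 FREE]
Free blocks: [11 17] total_free=28 largest=17 -> 100*(28-17)/28 = 1100/28 ≈ 39.286 -> rounds to 39

Answer: 39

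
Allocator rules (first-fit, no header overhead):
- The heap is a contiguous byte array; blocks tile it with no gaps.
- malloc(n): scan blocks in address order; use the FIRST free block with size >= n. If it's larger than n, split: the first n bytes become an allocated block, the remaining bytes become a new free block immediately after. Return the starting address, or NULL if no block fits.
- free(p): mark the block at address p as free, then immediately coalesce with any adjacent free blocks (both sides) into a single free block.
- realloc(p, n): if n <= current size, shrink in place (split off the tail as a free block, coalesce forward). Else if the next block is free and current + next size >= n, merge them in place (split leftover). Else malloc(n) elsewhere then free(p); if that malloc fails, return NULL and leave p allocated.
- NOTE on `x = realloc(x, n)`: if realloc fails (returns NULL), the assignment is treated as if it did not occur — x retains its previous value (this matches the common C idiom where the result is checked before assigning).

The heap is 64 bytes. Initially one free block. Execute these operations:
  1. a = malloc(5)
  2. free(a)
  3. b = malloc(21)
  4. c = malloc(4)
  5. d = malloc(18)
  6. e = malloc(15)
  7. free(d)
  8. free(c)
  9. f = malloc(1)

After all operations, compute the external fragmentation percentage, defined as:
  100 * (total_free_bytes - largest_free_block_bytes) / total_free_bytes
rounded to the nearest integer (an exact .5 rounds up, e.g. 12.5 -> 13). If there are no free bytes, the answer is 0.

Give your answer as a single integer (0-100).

Op 1: a = malloc(5) -> a = 0; heap: [0-4 ALLOC][5-63 FREE]
Op 2: free(a) -> (freed a); heap: [0-63 FREE]
Op 3: b = malloc(21) -> b = 0; heap: [0-20 ALLOC][21-63 FREE]
Op 4: c = malloc(4) -> c = 21; heap: [0-20 ALLOC][21-24 ALLOC][25-63 FREE]
Op 5: d = malloc(18) -> d = 25; heap: [0-20 ALLOC][21-24 ALLOC][25-42 ALLOC][43-63 FREE]
Op 6: e = malloc(15) -> e = 43; heap: [0-20 ALLOC][21-24 ALLOC][25-42 ALLOC][43-57 ALLOC][58-63 FREE]
Op 7: free(d) -> (freed d); heap: [0-20 ALLOC][21-24 ALLOC][25-42 FREE][43-57 ALLOC][58-63 FREE]
Op 8: free(c) -> (freed c); heap: [0-20 ALLOC][21-42 FREE][43-57 ALLOC][58-63 FREE]
Op 9: f = malloc(1) -> f = 21; heap: [0-20 ALLOC][21-21 ALLOC][22-42 FREE][43-57 ALLOC][58-63 FREE]
Free blocks: [21 6] total_free=27 largest=21 -> 100*(27-21)/27 = 600/27 ≈ 22.222 -> rounds to 22

Answer: 22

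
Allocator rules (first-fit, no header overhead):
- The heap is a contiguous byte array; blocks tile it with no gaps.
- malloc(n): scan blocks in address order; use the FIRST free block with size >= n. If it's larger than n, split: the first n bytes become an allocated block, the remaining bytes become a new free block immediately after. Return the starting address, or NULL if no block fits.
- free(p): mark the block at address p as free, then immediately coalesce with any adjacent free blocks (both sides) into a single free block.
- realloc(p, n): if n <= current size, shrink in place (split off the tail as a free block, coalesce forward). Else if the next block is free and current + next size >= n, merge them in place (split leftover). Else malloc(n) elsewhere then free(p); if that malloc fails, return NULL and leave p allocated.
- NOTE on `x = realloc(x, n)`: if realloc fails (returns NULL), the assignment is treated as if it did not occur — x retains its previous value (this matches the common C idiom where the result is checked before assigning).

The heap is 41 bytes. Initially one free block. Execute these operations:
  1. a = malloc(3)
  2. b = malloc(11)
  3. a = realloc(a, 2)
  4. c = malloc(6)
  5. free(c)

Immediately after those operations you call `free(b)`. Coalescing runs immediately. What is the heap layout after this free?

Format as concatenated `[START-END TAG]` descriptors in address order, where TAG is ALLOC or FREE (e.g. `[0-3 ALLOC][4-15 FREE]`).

Op 1: a = malloc(3) -> a = 0; heap: [0-2 ALLOC][3-40 FREE]
Op 2: b = malloc(11) -> b = 3; heap: [0-2 ALLOC][3-13 ALLOC][14-40 FREE]
Op 3: a = realloc(a, 2) -> a = 0; heap: [0-1 ALLOC][2-2 FREE][3-13 ALLOC][14-40 FREE]
Op 4: c = malloc(6) -> c = 14; heap: [0-1 ALLOC][2-2 FREE][3-13 ALLOC][14-19 ALLOC][20-40 FREE]
Op 5: free(c) -> (freed c); heap: [0-1 ALLOC][2-2 FREE][3-13 ALLOC][14-40 FREE]
free(b): b = 3 -> block [3-13 ALLOC]; mark free, coalesce with adjacent free neighbors -> [0-1 ALLOC][2-40 FREE]

Answer: [0-1 ALLOC][2-40 FREE]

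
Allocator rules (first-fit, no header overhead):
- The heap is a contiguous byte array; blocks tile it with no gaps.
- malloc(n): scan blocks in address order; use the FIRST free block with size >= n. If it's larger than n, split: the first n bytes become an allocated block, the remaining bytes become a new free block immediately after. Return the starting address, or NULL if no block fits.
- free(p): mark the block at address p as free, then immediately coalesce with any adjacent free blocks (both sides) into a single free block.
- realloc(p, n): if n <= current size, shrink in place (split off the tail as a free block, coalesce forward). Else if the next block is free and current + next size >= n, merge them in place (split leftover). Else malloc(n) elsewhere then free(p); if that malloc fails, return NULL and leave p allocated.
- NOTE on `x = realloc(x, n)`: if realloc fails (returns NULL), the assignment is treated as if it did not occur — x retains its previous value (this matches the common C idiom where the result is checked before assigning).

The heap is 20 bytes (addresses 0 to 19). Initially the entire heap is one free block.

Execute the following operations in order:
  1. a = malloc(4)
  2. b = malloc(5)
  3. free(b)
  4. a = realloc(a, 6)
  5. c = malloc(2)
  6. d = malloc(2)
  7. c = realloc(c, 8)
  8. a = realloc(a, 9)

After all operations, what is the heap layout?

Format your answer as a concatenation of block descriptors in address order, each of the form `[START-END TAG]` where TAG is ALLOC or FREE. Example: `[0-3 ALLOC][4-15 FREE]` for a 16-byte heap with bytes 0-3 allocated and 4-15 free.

Answer: [0-5 ALLOC][6-7 FREE][8-9 ALLOC][10-17 ALLOC][18-19 FREE]

Derivation:
Op 1: a = malloc(4) -> a = 0; heap: [0-3 ALLOC][4-19 FREE]
Op 2: b = malloc(5) -> b = 4; heap: [0-3 ALLOC][4-8 ALLOC][9-19 FREE]
Op 3: free(b) -> (freed b); heap: [0-3 ALLOC][4-19 FREE]
Op 4: a = realloc(a, 6) -> a = 0; heap: [0-5 ALLOC][6-19 FREE]
Op 5: c = malloc(2) -> c = 6; heap: [0-5 ALLOC][6-7 ALLOC][8-19 FREE]
Op 6: d = malloc(2) -> d = 8; heap: [0-5 ALLOC][6-7 ALLOC][8-9 ALLOC][10-19 FREE]
Op 7: c = realloc(c, 8) -> c = 10; heap: [0-5 ALLOC][6-7 FREE][8-9 ALLOC][10-17 ALLOC][18-19 FREE]
Op 8: a = realloc(a, 9) -> NULL (a unchanged); heap: [0-5 ALLOC][6-7 FREE][8-9 ALLOC][10-17 ALLOC][18-19 FREE]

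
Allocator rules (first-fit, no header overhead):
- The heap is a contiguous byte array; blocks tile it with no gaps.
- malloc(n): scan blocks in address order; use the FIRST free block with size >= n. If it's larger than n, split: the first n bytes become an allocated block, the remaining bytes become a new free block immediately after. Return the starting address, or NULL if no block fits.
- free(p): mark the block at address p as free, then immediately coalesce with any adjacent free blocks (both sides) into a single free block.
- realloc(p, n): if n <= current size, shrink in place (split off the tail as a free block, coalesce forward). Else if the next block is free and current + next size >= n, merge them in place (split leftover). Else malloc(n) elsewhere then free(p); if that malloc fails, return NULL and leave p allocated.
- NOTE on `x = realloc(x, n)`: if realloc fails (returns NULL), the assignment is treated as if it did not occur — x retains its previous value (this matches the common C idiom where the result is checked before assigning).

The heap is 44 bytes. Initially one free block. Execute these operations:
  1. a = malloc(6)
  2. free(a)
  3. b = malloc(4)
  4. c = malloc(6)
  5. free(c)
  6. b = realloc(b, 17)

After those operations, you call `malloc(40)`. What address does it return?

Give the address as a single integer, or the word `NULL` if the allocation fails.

Answer: NULL

Derivation:
Op 1: a = malloc(6) -> a = 0; heap: [0-5 ALLOC][6-43 FREE]
Op 2: free(a) -> (freed a); heap: [0-43 FREE]
Op 3: b = malloc(4) -> b = 0; heap: [0-3 ALLOC][4-43 FREE]
Op 4: c = malloc(6) -> c = 4; heap: [0-3 ALLOC][4-9 ALLOC][10-43 FREE]
Op 5: free(c) -> (freed c); heap: [0-3 ALLOC][4-43 FREE]
Op 6: b = realloc(b, 17) -> b = 0; heap: [0-16 ALLOC][17-43 FREE]
malloc(40): first-fit scan over [0-16 ALLOC][17-43 FREE] -> NULL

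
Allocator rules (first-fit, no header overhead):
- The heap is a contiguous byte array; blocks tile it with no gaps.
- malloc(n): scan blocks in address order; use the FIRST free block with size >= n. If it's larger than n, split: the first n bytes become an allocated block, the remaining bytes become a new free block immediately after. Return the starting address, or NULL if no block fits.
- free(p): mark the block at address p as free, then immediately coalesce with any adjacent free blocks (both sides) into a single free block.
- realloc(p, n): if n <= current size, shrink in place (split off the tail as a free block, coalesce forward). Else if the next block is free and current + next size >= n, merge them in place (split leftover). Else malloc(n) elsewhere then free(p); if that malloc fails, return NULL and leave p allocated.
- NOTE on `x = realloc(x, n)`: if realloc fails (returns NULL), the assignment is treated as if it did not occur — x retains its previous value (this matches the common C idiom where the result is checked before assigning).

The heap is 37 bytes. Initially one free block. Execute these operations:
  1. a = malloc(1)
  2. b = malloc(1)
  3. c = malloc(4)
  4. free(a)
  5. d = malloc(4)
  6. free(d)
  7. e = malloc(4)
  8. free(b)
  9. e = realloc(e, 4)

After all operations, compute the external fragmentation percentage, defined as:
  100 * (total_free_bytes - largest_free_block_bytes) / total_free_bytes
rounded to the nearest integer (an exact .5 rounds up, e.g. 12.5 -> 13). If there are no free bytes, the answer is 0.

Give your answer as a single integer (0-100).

Answer: 7

Derivation:
Op 1: a = malloc(1) -> a = 0; heap: [0-0 ALLOC][1-36 FREE]
Op 2: b = malloc(1) -> b = 1; heap: [0-0 ALLOC][1-1 ALLOC][2-36 FREE]
Op 3: c = malloc(4) -> c = 2; heap: [0-0 ALLOC][1-1 ALLOC][2-5 ALLOC][6-36 FREE]
Op 4: free(a) -> (freed a); heap: [0-0 FREE][1-1 ALLOC][2-5 ALLOC][6-36 FREE]
Op 5: d = malloc(4) -> d = 6; heap: [0-0 FREE][1-1 ALLOC][2-5 ALLOC][6-9 ALLOC][10-36 FREE]
Op 6: free(d) -> (freed d); heap: [0-0 FREE][1-1 ALLOC][2-5 ALLOC][6-36 FREE]
Op 7: e = malloc(4) -> e = 6; heap: [0-0 FREE][1-1 ALLOC][2-5 ALLOC][6-9 ALLOC][10-36 FREE]
Op 8: free(b) -> (freed b); heap: [0-1 FREE][2-5 ALLOC][6-9 ALLOC][10-36 FREE]
Op 9: e = realloc(e, 4) -> e = 6; heap: [0-1 FREE][2-5 ALLOC][6-9 ALLOC][10-36 FREE]
Free blocks: [2 27] total_free=29 largest=27 -> 100*(29-27)/29 = 200/29 ≈ 6.897 -> rounds to 7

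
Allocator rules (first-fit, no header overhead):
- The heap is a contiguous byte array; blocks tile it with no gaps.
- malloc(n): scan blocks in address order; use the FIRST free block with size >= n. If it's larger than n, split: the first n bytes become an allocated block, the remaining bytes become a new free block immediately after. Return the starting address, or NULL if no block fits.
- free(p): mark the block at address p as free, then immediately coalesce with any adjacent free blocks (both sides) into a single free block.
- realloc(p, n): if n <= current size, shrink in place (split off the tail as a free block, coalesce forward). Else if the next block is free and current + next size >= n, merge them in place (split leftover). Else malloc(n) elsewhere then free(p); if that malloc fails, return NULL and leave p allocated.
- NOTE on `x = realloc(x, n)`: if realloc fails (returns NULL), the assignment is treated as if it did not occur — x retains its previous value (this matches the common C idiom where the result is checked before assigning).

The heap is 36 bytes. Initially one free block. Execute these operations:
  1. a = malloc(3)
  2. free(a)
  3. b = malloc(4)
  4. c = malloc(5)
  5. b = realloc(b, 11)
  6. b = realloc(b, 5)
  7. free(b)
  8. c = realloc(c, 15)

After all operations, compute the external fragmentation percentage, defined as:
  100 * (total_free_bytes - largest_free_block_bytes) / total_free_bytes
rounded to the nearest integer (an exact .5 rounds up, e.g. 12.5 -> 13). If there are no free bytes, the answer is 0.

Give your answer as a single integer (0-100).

Answer: 19

Derivation:
Op 1: a = malloc(3) -> a = 0; heap: [0-2 ALLOC][3-35 FREE]
Op 2: free(a) -> (freed a); heap: [0-35 FREE]
Op 3: b = malloc(4) -> b = 0; heap: [0-3 ALLOC][4-35 FREE]
Op 4: c = malloc(5) -> c = 4; heap: [0-3 ALLOC][4-8 ALLOC][9-35 FREE]
Op 5: b = realloc(b, 11) -> b = 9; heap: [0-3 FREE][4-8 ALLOC][9-19 ALLOC][20-35 FREE]
Op 6: b = realloc(b, 5) -> b = 9; heap: [0-3 FREE][4-8 ALLOC][9-13 ALLOC][14-35 FREE]
Op 7: free(b) -> (freed b); heap: [0-3 FREE][4-8 ALLOC][9-35 FREE]
Op 8: c = realloc(c, 15) -> c = 4; heap: [0-3 FREE][4-18 ALLOC][19-35 FREE]
Free blocks: [4 17] total_free=21 largest=17 -> 100*(21-17)/21 = 400/21 ≈ 19.048 -> rounds to 19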